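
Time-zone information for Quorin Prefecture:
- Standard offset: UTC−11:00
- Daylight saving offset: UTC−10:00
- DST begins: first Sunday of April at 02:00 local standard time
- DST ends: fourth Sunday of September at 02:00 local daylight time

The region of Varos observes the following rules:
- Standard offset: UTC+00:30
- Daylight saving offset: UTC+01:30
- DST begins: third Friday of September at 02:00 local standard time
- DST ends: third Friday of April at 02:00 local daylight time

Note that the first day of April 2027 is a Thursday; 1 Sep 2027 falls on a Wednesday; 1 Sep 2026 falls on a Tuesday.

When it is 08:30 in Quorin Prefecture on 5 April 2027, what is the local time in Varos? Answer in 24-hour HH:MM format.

1 April 2027 is a Thursday, so the first Sunday is April 4.
1 September 2027 is a Wednesday, so the first Sunday is September 5 and the fourth is September 26.
5 April 2027 lies within the daylight-saving period (4 April – 26 September), so Quorin Prefecture is on daylight time, UTC−10:00.
08:30 Quorin Prefecture + 10h = 18:30 UTC.
1 September 2026 is a Tuesday, so the first Friday is September 4 and the third is September 18.
1 April 2027 is a Thursday, so the first Friday is April 2 and the third is April 16.
At the standard offset (UTC+00:30), 18:30 UTC + 0h30m = 19:00 Varos standard time.
Daylight saving runs 18 September 2026 – 16 April 2027; the standard-time date in Varos, 5 April 2027, is inside that window, so Varos is at UTC+01:30.
18:30 UTC + 1h30m = 20:00 Varos.

20:00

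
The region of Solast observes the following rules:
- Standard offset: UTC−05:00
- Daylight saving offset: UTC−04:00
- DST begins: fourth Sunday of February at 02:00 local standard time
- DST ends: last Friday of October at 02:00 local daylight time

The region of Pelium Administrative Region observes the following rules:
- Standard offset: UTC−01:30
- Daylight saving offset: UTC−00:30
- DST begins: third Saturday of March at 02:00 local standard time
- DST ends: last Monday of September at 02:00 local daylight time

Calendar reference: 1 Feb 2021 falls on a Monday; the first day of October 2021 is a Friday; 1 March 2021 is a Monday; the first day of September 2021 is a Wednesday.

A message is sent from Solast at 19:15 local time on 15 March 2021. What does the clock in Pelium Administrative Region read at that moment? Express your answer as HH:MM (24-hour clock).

1 February 2021 is a Monday, so the first Sunday is February 7 and the fourth is February 28.
1 October 2021 is a Friday, so Fridays fall on 1, 8, 15, 22, 29; the last is October 29.
15 March 2021 lies within the daylight-saving period (28 February – 29 October), so Solast is on daylight time, UTC−04:00.
19:15 Solast + 4h = 23:15 UTC.
1 March 2021 is a Monday, so the first Saturday is March 6 and the third is March 20.
1 September 2021 is a Wednesday, so Mondays fall on 6, 13, 20, 27; the last is September 27.
At the standard offset (UTC−01:30), 23:15 UTC − 1h30m = 21:45 Pelium Administrative Region standard time.
The standard-time date in Pelium Administrative Region, 15 March 2021, does not fall between 20 March and 27 September, so daylight saving is not in effect and Pelium Administrative Region is at UTC−01:30.
23:15 UTC − 1h30m = 21:45 Pelium Administrative Region.

21:45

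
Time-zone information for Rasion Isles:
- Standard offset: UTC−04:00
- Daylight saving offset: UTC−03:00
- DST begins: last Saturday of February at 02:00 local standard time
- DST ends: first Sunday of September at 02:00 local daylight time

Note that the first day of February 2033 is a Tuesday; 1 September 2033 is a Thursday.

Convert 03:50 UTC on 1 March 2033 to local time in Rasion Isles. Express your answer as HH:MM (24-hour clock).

00:50

1 February 2033 is a Tuesday, so Saturdays fall on 5, 12, 19, 26; the last is February 26.
1 September 2033 is a Thursday, so the first Sunday is September 4.
At the standard offset (UTC−04:00), 03:50 UTC − 4h = 23:50 Rasion Isles standard time (rolling into the previous day, 28 February 2033).
The standard-time date in Rasion Isles, 28 February 2033, lies within the daylight-saving period (26 February – 4 September), so Rasion Isles is on daylight time, UTC−03:00.
03:50 UTC − 3h = 00:50 local.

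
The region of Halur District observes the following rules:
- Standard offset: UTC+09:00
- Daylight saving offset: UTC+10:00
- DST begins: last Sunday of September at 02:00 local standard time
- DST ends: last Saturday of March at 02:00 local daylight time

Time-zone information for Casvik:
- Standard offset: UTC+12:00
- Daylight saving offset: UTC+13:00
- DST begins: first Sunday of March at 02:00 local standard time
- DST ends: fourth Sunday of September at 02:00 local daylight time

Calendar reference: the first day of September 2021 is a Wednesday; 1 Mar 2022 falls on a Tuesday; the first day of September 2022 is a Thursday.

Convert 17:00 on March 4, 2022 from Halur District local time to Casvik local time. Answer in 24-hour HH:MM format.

1 September 2021 is a Wednesday, so Sundays fall on 5, 12, 19, 26; the last is September 26.
1 March 2022 is a Tuesday, so Saturdays fall on 5, 12, 19, 26; the last is March 26.
March 4, 2022 falls between 26 September 2021 and 26 March 2022, so daylight saving is in effect and Halur District is at UTC+10:00.
17:00 Halur District − 10h = 07:00 UTC.
1 March 2022 is a Tuesday, so the first Sunday is March 6.
1 September 2022 is a Thursday, so the first Sunday is September 4 and the fourth is September 25.
At the standard offset (UTC+12:00), 07:00 UTC + 12h = 19:00 Casvik standard time.
Daylight saving runs 6 March – 25 September; the standard-time date in Casvik, March 4, 2022, is outside that window, so Casvik is on standard time at UTC+12:00.
07:00 UTC + 12h = 19:00 Casvik.

19:00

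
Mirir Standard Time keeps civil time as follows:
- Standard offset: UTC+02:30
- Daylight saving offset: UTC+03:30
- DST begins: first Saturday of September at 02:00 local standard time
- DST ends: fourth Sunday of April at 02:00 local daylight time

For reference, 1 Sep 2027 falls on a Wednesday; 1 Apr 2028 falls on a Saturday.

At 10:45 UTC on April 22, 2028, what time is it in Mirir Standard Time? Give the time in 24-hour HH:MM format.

1 September 2027 is a Wednesday, so the first Saturday is September 4.
1 April 2028 is a Saturday, so the first Sunday is April 2 and the fourth is April 23.
At the standard offset (UTC+02:30), 10:45 UTC + 2h30m = 13:15 Mirir Standard Time standard time.
Daylight saving runs 4 September 2027 – 23 April 2028; the standard-time date in Mirir Standard Time, April 22, 2028, is inside that window, so Mirir Standard Time is at UTC+03:30.
10:45 UTC + 3h30m = 14:15 local.

14:15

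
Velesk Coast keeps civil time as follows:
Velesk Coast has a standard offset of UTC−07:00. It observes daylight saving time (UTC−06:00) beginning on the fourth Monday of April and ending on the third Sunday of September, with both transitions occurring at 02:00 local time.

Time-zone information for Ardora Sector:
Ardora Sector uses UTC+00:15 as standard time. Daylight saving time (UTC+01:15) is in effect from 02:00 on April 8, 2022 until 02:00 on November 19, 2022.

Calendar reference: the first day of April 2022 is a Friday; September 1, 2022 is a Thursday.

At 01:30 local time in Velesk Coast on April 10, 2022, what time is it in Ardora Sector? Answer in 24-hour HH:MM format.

09:45

1 April 2022 is a Friday, so the first Monday is April 4 and the fourth is April 25.
1 September 2022 is a Thursday, so the first Sunday is September 4 and the third is September 18.
Daylight saving runs 25 April – 18 September; April 10, 2022 is outside that window, so Velesk Coast is on standard time at UTC−07:00.
01:30 Velesk Coast + 7h = 08:30 UTC.
At the standard offset (UTC+00:15), 08:30 UTC + 0h15m = 08:45 Ardora Sector standard time.
Daylight saving runs 8 April – 19 November; the standard-time date in Ardora Sector, April 10, 2022, is inside that window, so Ardora Sector is at UTC+01:15.
08:30 UTC + 1h15m = 09:45 Ardora Sector.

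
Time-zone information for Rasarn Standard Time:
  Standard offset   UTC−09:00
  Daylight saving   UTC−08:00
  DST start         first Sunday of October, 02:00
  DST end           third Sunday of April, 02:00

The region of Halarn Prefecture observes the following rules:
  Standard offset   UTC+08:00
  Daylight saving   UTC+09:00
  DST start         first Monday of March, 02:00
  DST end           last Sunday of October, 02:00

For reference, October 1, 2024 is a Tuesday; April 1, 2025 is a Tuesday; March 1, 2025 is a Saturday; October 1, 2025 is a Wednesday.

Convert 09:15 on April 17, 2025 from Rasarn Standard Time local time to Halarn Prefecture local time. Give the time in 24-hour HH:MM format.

1 October 2024 is a Tuesday, so the first Sunday is October 6.
1 April 2025 is a Tuesday, so the first Sunday is April 6 and the third is April 20.
Daylight saving runs 6 October 2024 – 20 April 2025; April 17, 2025 is inside that window, so Rasarn Standard Time is at UTC−08:00.
09:15 Rasarn Standard Time + 8h = 17:15 UTC.
1 March 2025 is a Saturday, so the first Monday is March 3.
1 October 2025 is a Wednesday, so Sundays fall on 5, 12, 19, 26; the last is October 26.
At the standard offset (UTC+08:00), 17:15 UTC + 8h = 01:15 Halarn Prefecture standard time (rolling into the next day, 18 April 2025).
Daylight saving runs 3 March – 26 October; the standard-time date in Halarn Prefecture, April 18, 2025, is inside that window, so Halarn Prefecture is at UTC+09:00.
17:15 UTC + 9h = 02:15 Halarn Prefecture (rolling into the next day, 18 April 2025).

02:15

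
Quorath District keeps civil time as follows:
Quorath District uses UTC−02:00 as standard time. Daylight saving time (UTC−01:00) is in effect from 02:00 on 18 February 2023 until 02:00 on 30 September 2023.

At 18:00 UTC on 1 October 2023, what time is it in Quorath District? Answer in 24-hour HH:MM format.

16:00

At the standard offset (UTC−02:00), 18:00 UTC − 2h = 16:00 Quorath District standard time.
The standard-time date in Quorath District, 1 October 2023, does not fall between 18 February and 30 September, so daylight saving is not in effect and Quorath District is at UTC−02:00.
18:00 UTC − 2h = 16:00 local.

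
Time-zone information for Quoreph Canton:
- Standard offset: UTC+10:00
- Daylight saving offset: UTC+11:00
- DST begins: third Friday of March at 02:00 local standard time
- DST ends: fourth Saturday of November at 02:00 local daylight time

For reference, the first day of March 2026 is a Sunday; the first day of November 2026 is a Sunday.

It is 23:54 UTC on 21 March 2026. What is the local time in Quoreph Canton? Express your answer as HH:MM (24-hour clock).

10:54

1 March 2026 is a Sunday, so the first Friday is March 6 and the third is March 20.
1 November 2026 is a Sunday, so the first Saturday is November 7 and the fourth is November 28.
At the standard offset (UTC+10:00), 23:54 UTC + 10h = 09:54 Quoreph Canton standard time (rolling into the next day, 22 March 2026).
The standard-time date in Quoreph Canton, 22 March 2026, lies within the daylight-saving period (20 March – 28 November), so Quoreph Canton is on daylight time, UTC+11:00.
23:54 UTC + 11h = 10:54 local (rolling into the next day, 22 March 2026).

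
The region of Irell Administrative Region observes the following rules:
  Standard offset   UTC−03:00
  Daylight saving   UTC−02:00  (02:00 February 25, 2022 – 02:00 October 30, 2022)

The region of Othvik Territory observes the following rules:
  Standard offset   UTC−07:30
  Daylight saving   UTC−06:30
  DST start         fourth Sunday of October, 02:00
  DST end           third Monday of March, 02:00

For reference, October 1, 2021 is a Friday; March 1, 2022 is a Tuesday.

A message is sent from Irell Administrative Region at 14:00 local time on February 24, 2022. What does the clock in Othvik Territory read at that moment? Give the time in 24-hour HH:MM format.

Daylight saving runs 25 February – 30 October; February 24, 2022 is outside that window, so Irell Administrative Region is on standard time at UTC−03:00.
14:00 Irell Administrative Region + 3h = 17:00 UTC.
1 October 2021 is a Friday, so the first Sunday is October 3 and the fourth is October 24.
1 March 2022 is a Tuesday, so the first Monday is March 7 and the third is March 21.
At the standard offset (UTC−07:30), 17:00 UTC − 7h30m = 09:30 Othvik Territory standard time.
Daylight saving runs 24 October 2021 – 21 March 2022; the standard-time date in Othvik Territory, February 24, 2022, is inside that window, so Othvik Territory is at UTC−06:30.
17:00 UTC − 6h30m = 10:30 Othvik Territory.

10:30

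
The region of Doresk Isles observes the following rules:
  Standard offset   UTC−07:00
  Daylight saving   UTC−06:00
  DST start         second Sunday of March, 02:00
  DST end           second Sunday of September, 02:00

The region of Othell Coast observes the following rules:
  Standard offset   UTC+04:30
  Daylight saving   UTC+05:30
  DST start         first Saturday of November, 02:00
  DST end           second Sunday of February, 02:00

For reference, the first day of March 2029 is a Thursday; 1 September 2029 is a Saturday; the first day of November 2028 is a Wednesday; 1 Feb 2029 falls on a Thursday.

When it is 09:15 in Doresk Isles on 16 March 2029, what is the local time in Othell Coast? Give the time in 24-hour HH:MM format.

19:45

1 March 2029 is a Thursday, so the first Sunday is March 4 and the second is March 11.
1 September 2029 is a Saturday, so the first Sunday is September 2 and the second is September 9.
Daylight saving runs 11 March – 9 September; 16 March 2029 is inside that window, so Doresk Isles is at UTC−06:00.
09:15 Doresk Isles + 6h = 15:15 UTC.
1 November 2028 is a Wednesday, so the first Saturday is November 4.
1 February 2029 is a Thursday, so the first Sunday is February 4 and the second is February 11.
At the standard offset (UTC+04:30), 15:15 UTC + 4h30m = 19:45 Othell Coast standard time.
The standard-time date in Othell Coast, 16 March 2029, does not fall between 4 November 2028 and 11 February 2029, so daylight saving is not in effect and Othell Coast is at UTC+04:30.
15:15 UTC + 4h30m = 19:45 Othell Coast.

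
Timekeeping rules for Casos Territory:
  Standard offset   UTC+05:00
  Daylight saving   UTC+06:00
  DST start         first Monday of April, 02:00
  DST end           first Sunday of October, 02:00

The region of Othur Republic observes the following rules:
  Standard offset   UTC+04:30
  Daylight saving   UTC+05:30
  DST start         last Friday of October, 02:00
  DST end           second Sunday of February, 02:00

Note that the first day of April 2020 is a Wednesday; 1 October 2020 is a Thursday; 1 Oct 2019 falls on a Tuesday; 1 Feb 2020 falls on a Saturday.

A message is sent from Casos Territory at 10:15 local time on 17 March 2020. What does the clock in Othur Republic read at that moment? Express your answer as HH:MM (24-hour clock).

09:45

1 April 2020 is a Wednesday, so the first Monday is April 6.
1 October 2020 is a Thursday, so the first Sunday is October 4.
17 March 2020 is outside the daylight-saving period (6 April – 4 October), so Casos Territory is on standard time, UTC+05:00.
10:15 Casos Territory − 5h = 05:15 UTC.
1 October 2019 is a Tuesday, so Fridays fall on 4, 11, 18, 25; the last is October 25.
1 February 2020 is a Saturday, so the first Sunday is February 2 and the second is February 9.
At the standard offset (UTC+04:30), 05:15 UTC + 4h30m = 09:45 Othur Republic standard time.
The standard-time date in Othur Republic, 17 March 2020, does not fall between 25 October 2019 and 9 February 2020, so daylight saving is not in effect and Othur Republic is at UTC+04:30.
05:15 UTC + 4h30m = 09:45 Othur Republic.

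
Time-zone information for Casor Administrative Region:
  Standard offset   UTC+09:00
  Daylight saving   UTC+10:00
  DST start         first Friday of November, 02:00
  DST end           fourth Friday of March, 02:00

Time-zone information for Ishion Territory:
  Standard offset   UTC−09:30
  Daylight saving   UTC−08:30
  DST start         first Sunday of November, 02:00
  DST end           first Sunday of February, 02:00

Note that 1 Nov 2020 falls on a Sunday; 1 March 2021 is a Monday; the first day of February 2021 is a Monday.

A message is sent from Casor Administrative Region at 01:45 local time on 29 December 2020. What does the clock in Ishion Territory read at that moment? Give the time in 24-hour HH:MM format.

1 November 2020 is a Sunday, so the first Friday is November 6.
1 March 2021 is a Monday, so the first Friday is March 5 and the fourth is March 26.
Daylight saving runs 6 November 2020 – 26 March 2021; 29 December 2020 is inside that window, so Casor Administrative Region is at UTC+10:00.
01:45 Casor Administrative Region − 10h = 15:45 UTC (rolling into the previous day, 28 December 2020).
1 November 2020 is a Sunday, so the first Sunday is November 1.
1 February 2021 is a Monday, so the first Sunday is February 7.
At the standard offset (UTC−09:30), 15:45 UTC − 9h30m = 06:15 Ishion Territory standard time.
The standard-time date in Ishion Territory, 28 December 2020, lies within the daylight-saving period (1 November 2020 – 7 February 2021), so Ishion Territory is on daylight time, UTC−08:30.
15:45 UTC − 8h30m = 07:15 Ishion Territory.

07:15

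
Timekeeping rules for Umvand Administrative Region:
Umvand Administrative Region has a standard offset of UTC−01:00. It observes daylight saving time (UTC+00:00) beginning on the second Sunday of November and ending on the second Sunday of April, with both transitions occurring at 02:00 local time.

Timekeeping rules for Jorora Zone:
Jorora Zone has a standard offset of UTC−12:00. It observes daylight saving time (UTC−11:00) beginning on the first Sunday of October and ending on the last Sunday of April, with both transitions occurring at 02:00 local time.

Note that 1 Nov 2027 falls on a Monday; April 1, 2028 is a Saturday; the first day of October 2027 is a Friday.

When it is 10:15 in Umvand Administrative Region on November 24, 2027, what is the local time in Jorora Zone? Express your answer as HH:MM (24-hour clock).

1 November 2027 is a Monday, so the first Sunday is November 7 and the second is November 14.
1 April 2028 is a Saturday, so the first Sunday is April 2 and the second is April 9.
November 24, 2027 lies within the daylight-saving period (14 November 2027 – 9 April 2028), so Umvand Administrative Region is on daylight time, UTC+00:00.
10:15 Umvand Administrative Region − 0h = 10:15 UTC.
1 October 2027 is a Friday, so the first Sunday is October 3.
1 April 2028 is a Saturday, so Sundays fall on 2, 9, 16, 23, 30; the last is April 30.
At the standard offset (UTC−12:00), 10:15 UTC − 12h = 22:15 Jorora Zone standard time (rolling into the previous day, 23 November 2027).
The standard-time date in Jorora Zone, November 23, 2027, lies within the daylight-saving period (3 October 2027 – 30 April 2028), so Jorora Zone is on daylight time, UTC−11:00.
10:15 UTC − 11h = 23:15 Jorora Zone (rolling into the previous day, 23 November 2027).

23:15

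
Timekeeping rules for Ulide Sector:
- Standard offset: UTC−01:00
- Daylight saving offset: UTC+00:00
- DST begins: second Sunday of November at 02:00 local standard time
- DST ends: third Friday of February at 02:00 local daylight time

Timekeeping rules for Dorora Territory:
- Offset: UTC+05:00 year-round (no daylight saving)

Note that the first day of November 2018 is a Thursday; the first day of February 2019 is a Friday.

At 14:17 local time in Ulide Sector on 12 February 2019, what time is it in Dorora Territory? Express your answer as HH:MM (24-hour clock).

19:17

1 November 2018 is a Thursday, so the first Sunday is November 4 and the second is November 11.
1 February 2019 is a Friday, so the first Friday is February 1 and the third is February 15.
12 February 2019 lies within the daylight-saving period (11 November 2018 – 15 February 2019), so Ulide Sector is on daylight time, UTC+00:00.
14:17 Ulide Sector − 0h = 14:17 UTC.
Dorora Territory has no daylight saving, so its offset is UTC+05:00 year-round.
14:17 UTC + 5h = 19:17 Dorora Territory.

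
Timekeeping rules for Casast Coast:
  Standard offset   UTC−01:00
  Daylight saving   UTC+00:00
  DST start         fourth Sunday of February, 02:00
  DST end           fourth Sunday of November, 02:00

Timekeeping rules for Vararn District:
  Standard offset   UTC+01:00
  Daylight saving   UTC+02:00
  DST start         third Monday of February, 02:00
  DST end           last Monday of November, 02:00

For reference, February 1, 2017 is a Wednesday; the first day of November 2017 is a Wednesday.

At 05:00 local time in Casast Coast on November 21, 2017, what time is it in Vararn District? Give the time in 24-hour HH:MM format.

1 February 2017 is a Wednesday, so the first Sunday is February 5 and the fourth is February 26.
1 November 2017 is a Wednesday, so the first Sunday is November 5 and the fourth is November 26.
Daylight saving runs 26 February – 26 November; November 21, 2017 is inside that window, so Casast Coast is at UTC+00:00.
05:00 Casast Coast − 0h = 05:00 UTC.
1 February 2017 is a Wednesday, so the first Monday is February 6 and the third is February 20.
1 November 2017 is a Wednesday, so Mondays fall on 6, 13, 20, 27; the last is November 27.
At the standard offset (UTC+01:00), 05:00 UTC + 1h = 06:00 Vararn District standard time.
The standard-time date in Vararn District, November 21, 2017, falls between 20 February and 27 November, so daylight saving is in effect and Vararn District is at UTC+02:00.
05:00 UTC + 2h = 07:00 Vararn District.

07:00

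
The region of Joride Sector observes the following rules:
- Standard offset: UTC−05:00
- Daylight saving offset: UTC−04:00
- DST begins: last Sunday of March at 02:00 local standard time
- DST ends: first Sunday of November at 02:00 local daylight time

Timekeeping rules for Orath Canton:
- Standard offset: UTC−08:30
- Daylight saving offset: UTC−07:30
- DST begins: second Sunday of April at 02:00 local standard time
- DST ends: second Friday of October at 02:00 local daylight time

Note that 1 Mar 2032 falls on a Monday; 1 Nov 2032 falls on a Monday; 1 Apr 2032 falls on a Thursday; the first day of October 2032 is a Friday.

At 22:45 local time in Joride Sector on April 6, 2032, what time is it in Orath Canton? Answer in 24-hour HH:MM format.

18:15

1 March 2032 is a Monday, so Sundays fall on 7, 14, 21, 28; the last is March 28.
1 November 2032 is a Monday, so the first Sunday is November 7.
April 6, 2032 falls between 28 March and 7 November, so daylight saving is in effect and Joride Sector is at UTC−04:00.
22:45 Joride Sector + 4h = 02:45 UTC (rolling into the next day, 7 April 2032).
1 April 2032 is a Thursday, so the first Sunday is April 4 and the second is April 11.
1 October 2032 is a Friday, so the first Friday is October 1 and the second is October 8.
At the standard offset (UTC−08:30), 02:45 UTC − 8h30m = 18:15 Orath Canton standard time (rolling into the previous day, 6 April 2032).
The standard-time date in Orath Canton, April 6, 2032, does not fall between 11 April and 8 October, so daylight saving is not in effect and Orath Canton is at UTC−08:30.
02:45 UTC − 8h30m = 18:15 Orath Canton (rolling into the previous day, 6 April 2032).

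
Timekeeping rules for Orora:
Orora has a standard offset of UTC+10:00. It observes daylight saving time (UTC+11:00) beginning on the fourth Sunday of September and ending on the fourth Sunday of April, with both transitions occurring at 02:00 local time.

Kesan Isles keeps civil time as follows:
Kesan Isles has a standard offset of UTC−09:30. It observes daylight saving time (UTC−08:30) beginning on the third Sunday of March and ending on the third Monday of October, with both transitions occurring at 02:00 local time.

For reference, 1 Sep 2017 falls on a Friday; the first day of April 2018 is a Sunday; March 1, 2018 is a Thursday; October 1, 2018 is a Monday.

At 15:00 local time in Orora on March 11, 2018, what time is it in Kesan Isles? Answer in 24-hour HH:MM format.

18:30

1 September 2017 is a Friday, so the first Sunday is September 3 and the fourth is September 24.
1 April 2018 is a Sunday, so the first Sunday is April 1 and the fourth is April 22.
March 11, 2018 falls between 24 September 2017 and 22 April 2018, so daylight saving is in effect and Orora is at UTC+11:00.
15:00 Orora − 11h = 04:00 UTC.
1 March 2018 is a Thursday, so the first Sunday is March 4 and the third is March 18.
1 October 2018 is a Monday, so the first Monday is October 1 and the third is October 15.
At the standard offset (UTC−09:30), 04:00 UTC − 9h30m = 18:30 Kesan Isles standard time (rolling into the previous day, 10 March 2018).
The standard-time date in Kesan Isles, March 10, 2018, is outside the daylight-saving period (18 March – 15 October), so Kesan Isles is on standard time, UTC−09:30.
04:00 UTC − 9h30m = 18:30 Kesan Isles (rolling into the previous day, 10 March 2018).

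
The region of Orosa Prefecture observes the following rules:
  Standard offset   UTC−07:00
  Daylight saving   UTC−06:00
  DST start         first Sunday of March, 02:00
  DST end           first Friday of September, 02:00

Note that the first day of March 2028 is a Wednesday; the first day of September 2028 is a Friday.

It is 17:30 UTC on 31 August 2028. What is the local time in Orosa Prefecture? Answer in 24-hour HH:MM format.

11:30

1 March 2028 is a Wednesday, so the first Sunday is March 5.
1 September 2028 is a Friday, so the first Friday is September 1.
At the standard offset (UTC−07:00), 17:30 UTC − 7h = 10:30 Orosa Prefecture standard time.
The standard-time date in Orosa Prefecture, 31 August 2028, falls between 5 March and 1 September, so daylight saving is in effect and Orosa Prefecture is at UTC−06:00.
17:30 UTC − 6h = 11:30 local.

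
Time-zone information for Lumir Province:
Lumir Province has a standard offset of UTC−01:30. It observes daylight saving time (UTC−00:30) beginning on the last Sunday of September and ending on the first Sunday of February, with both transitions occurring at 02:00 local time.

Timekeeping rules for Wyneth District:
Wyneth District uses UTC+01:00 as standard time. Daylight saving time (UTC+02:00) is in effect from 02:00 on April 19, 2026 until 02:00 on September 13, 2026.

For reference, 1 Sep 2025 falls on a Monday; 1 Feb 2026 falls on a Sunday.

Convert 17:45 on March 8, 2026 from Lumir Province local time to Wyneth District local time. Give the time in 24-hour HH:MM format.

1 September 2025 is a Monday, so Sundays fall on 7, 14, 21, 28; the last is September 28.
1 February 2026 is a Sunday, so the first Sunday is February 1.
March 8, 2026 does not fall between 28 September 2025 and 1 February 2026, so daylight saving is not in effect and Lumir Province is at UTC−01:30.
17:45 Lumir Province + 1h30m = 19:15 UTC.
At the standard offset (UTC+01:00), 19:15 UTC + 1h = 20:15 Wyneth District standard time.
The standard-time date in Wyneth District, March 8, 2026, is outside the daylight-saving period (19 April – 13 September), so Wyneth District is on standard time, UTC+01:00.
19:15 UTC + 1h = 20:15 Wyneth District.

20:15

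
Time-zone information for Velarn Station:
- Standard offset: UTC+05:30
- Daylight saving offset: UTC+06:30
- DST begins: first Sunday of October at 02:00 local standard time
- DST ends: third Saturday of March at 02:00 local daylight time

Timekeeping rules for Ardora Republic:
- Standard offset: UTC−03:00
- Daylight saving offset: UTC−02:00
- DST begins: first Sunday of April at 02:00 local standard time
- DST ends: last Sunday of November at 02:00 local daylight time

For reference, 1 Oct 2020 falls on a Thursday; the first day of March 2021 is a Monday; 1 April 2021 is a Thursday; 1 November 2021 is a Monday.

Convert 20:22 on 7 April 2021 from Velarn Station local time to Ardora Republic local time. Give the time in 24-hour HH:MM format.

12:52

1 October 2020 is a Thursday, so the first Sunday is October 4.
1 March 2021 is a Monday, so the first Saturday is March 6 and the third is March 20.
7 April 2021 is outside the daylight-saving period (4 October 2020 – 20 March 2021), so Velarn Station is on standard time, UTC+05:30.
20:22 Velarn Station − 5h30m = 14:52 UTC.
1 April 2021 is a Thursday, so the first Sunday is April 4.
1 November 2021 is a Monday, so Sundays fall on 7, 14, 21, 28; the last is November 28.
At the standard offset (UTC−03:00), 14:52 UTC − 3h = 11:52 Ardora Republic standard time.
The standard-time date in Ardora Republic, 7 April 2021, falls between 4 April and 28 November, so daylight saving is in effect and Ardora Republic is at UTC−02:00.
14:52 UTC − 2h = 12:52 Ardora Republic.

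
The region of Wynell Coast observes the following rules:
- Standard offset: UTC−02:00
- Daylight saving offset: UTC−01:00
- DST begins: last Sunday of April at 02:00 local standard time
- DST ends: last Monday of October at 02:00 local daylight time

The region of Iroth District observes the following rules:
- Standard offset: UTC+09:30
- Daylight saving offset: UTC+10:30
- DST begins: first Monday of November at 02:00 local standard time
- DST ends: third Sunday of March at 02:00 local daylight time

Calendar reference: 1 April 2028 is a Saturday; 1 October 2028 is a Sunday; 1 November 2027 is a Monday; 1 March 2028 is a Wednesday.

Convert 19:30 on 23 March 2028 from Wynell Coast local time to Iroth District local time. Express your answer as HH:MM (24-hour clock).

1 April 2028 is a Saturday, so Sundays fall on 2, 9, 16, 23, 30; the last is April 30.
1 October 2028 is a Sunday, so Mondays fall on 2, 9, 16, 23, 30; the last is October 30.
23 March 2028 does not fall between 30 April and 30 October, so daylight saving is not in effect and Wynell Coast is at UTC−02:00.
19:30 Wynell Coast + 2h = 21:30 UTC.
1 November 2027 is a Monday, so the first Monday is November 1.
1 March 2028 is a Wednesday, so the first Sunday is March 5 and the third is March 19.
At the standard offset (UTC+09:30), 21:30 UTC + 9h30m = 07:00 Iroth District standard time (rolling into the next day, 24 March 2028).
The standard-time date in Iroth District, 24 March 2028, does not fall between 1 November 2027 and 19 March 2028, so daylight saving is not in effect and Iroth District is at UTC+09:30.
21:30 UTC + 9h30m = 07:00 Iroth District (rolling into the next day, 24 March 2028).

07:00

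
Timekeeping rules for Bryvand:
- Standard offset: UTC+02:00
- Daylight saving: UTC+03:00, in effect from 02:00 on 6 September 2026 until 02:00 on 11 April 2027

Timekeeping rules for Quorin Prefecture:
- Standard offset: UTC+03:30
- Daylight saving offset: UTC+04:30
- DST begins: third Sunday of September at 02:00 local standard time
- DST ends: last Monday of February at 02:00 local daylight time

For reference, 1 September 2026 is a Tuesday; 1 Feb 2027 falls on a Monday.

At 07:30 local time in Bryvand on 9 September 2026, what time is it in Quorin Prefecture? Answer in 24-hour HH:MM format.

9 September 2026 falls between 6 September 2026 and 11 April 2027, so daylight saving is in effect and Bryvand is at UTC+03:00.
07:30 Bryvand − 3h = 04:30 UTC.
1 September 2026 is a Tuesday, so the first Sunday is September 6 and the third is September 20.
1 February 2027 is a Monday, so Mondays fall on 1, 8, 15, 22; the last is February 22.
At the standard offset (UTC+03:30), 04:30 UTC + 3h30m = 08:00 Quorin Prefecture standard time.
Daylight saving runs 20 September 2026 – 22 February 2027; the standard-time date in Quorin Prefecture, 9 September 2026, is outside that window, so Quorin Prefecture is on standard time at UTC+03:30.
04:30 UTC + 3h30m = 08:00 Quorin Prefecture.

08:00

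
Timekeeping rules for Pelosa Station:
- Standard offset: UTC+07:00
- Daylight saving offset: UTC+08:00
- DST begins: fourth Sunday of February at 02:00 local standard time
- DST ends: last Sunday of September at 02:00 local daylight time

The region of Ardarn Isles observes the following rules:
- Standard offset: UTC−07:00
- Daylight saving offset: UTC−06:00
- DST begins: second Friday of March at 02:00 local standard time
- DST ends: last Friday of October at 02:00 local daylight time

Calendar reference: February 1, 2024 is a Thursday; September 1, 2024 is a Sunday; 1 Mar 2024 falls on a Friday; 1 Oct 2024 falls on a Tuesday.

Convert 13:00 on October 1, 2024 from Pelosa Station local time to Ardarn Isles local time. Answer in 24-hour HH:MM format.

1 February 2024 is a Thursday, so the first Sunday is February 4 and the fourth is February 25.
1 September 2024 is a Sunday, so Sundays fall on 1, 8, 15, 22, 29; the last is September 29.
October 1, 2024 does not fall between 25 February and 29 September, so daylight saving is not in effect and Pelosa Station is at UTC+07:00.
13:00 Pelosa Station − 7h = 06:00 UTC.
1 March 2024 is a Friday, so the first Friday is March 1 and the second is March 8.
1 October 2024 is a Tuesday, so Fridays fall on 4, 11, 18, 25; the last is October 25.
At the standard offset (UTC−07:00), 06:00 UTC − 7h = 23:00 Ardarn Isles standard time (rolling into the previous day, 30 September 2024).
Daylight saving runs 8 March – 25 October; the standard-time date in Ardarn Isles, September 30, 2024, is inside that window, so Ardarn Isles is at UTC−06:00.
06:00 UTC − 6h = 00:00 Ardarn Isles.

00:00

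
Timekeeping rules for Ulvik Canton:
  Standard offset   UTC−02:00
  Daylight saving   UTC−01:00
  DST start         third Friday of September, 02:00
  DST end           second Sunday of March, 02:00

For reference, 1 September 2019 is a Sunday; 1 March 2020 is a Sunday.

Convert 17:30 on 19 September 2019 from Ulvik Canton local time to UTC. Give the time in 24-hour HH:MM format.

1 September 2019 is a Sunday, so the first Friday is September 6 and the third is September 20.
1 March 2020 is a Sunday, so the first Sunday is March 1 and the second is March 8.
Daylight saving runs 20 September 2019 – 8 March 2020; 19 September 2019 is outside that window, so Ulvik Canton is on standard time at UTC−02:00.
17:30 local + 2h = 19:30 UTC.

19:30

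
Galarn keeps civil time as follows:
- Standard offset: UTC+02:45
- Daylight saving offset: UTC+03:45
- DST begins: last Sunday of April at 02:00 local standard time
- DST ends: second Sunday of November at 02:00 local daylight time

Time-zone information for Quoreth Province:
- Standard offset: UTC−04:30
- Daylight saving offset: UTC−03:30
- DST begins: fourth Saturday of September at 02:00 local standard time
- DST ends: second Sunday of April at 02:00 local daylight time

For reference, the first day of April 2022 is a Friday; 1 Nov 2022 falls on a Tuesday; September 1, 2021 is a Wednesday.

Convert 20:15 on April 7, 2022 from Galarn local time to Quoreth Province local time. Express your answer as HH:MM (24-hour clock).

1 April 2022 is a Friday, so Sundays fall on 3, 10, 17, 24; the last is April 24.
1 November 2022 is a Tuesday, so the first Sunday is November 6 and the second is November 13.
April 7, 2022 is outside the daylight-saving period (24 April – 13 November), so Galarn is on standard time, UTC+02:45.
20:15 Galarn − 2h45m = 17:30 UTC.
1 September 2021 is a Wednesday, so the first Saturday is September 4 and the fourth is September 25.
1 April 2022 is a Friday, so the first Sunday is April 3 and the second is April 10.
At the standard offset (UTC−04:30), 17:30 UTC − 4h30m = 13:00 Quoreth Province standard time.
Daylight saving runs 25 September 2021 – 10 April 2022; the standard-time date in Quoreth Province, April 7, 2022, is inside that window, so Quoreth Province is at UTC−03:30.
17:30 UTC − 3h30m = 14:00 Quoreth Province.

14:00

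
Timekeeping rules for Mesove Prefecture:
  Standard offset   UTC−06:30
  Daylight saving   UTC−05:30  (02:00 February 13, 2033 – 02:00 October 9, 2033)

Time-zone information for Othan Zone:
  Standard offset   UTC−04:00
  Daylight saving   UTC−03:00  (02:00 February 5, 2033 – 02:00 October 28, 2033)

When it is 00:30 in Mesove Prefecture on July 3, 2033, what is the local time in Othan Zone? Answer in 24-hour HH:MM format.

03:00

July 3, 2033 lies within the daylight-saving period (13 February – 9 October), so Mesove Prefecture is on daylight time, UTC−05:30.
00:30 Mesove Prefecture + 5h30m = 06:00 UTC.
At the standard offset (UTC−04:00), 06:00 UTC − 4h = 02:00 Othan Zone standard time.
The standard-time date in Othan Zone, July 3, 2033, falls between 5 February and 28 October, so daylight saving is in effect and Othan Zone is at UTC−03:00.
06:00 UTC − 3h = 03:00 Othan Zone.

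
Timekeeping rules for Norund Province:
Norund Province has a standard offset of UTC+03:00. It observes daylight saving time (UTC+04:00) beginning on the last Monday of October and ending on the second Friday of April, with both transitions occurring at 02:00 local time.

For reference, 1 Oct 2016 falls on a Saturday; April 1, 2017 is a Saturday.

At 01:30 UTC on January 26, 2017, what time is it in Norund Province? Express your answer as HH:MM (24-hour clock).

05:30

1 October 2016 is a Saturday, so Mondays fall on 3, 10, 17, 24, 31; the last is October 31.
1 April 2017 is a Saturday, so the first Friday is April 7 and the second is April 14.
At the standard offset (UTC+03:00), 01:30 UTC + 3h = 04:30 Norund Province standard time.
Daylight saving runs 31 October 2016 – 14 April 2017; the standard-time date in Norund Province, January 26, 2017, is inside that window, so Norund Province is at UTC+04:00.
01:30 UTC + 4h = 05:30 local.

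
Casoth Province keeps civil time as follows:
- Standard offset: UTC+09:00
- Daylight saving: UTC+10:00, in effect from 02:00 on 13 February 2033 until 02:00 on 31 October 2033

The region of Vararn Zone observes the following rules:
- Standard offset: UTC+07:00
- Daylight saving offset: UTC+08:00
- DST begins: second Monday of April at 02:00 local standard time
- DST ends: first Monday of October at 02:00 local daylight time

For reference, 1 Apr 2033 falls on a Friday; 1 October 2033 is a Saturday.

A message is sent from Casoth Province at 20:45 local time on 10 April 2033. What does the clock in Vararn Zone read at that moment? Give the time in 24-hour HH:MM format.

17:45

10 April 2033 lies within the daylight-saving period (13 February – 31 October), so Casoth Province is on daylight time, UTC+10:00.
20:45 Casoth Province − 10h = 10:45 UTC.
1 April 2033 is a Friday, so the first Monday is April 4 and the second is April 11.
1 October 2033 is a Saturday, so the first Monday is October 3.
At the standard offset (UTC+07:00), 10:45 UTC + 7h = 17:45 Vararn Zone standard time.
Daylight saving runs 11 April – 3 October; the standard-time date in Vararn Zone, 10 April 2033, is outside that window, so Vararn Zone is on standard time at UTC+07:00.
10:45 UTC + 7h = 17:45 Vararn Zone.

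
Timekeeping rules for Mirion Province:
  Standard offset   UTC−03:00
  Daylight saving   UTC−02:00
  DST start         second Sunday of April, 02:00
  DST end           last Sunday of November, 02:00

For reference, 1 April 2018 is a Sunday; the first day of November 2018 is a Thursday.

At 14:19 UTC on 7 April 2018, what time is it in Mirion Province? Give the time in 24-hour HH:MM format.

11:19

1 April 2018 is a Sunday, so the first Sunday is April 1 and the second is April 8.
1 November 2018 is a Thursday, so Sundays fall on 4, 11, 18, 25; the last is November 25.
At the standard offset (UTC−03:00), 14:19 UTC − 3h = 11:19 Mirion Province standard time.
The standard-time date in Mirion Province, 7 April 2018, is outside the daylight-saving period (8 April – 25 November), so Mirion Province is on standard time, UTC−03:00.
14:19 UTC − 3h = 11:19 local.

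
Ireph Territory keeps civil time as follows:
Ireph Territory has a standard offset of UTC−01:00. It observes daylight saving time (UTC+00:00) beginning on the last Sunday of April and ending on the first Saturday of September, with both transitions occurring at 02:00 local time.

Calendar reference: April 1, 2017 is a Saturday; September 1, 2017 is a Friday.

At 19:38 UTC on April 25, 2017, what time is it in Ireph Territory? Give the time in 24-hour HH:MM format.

18:38

1 April 2017 is a Saturday, so Sundays fall on 2, 9, 16, 23, 30; the last is April 30.
1 September 2017 is a Friday, so the first Saturday is September 2.
At the standard offset (UTC−01:00), 19:38 UTC − 1h = 18:38 Ireph Territory standard time.
The standard-time date in Ireph Territory, April 25, 2017, is outside the daylight-saving period (30 April – 2 September), so Ireph Territory is on standard time, UTC−01:00.
19:38 UTC − 1h = 18:38 local.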